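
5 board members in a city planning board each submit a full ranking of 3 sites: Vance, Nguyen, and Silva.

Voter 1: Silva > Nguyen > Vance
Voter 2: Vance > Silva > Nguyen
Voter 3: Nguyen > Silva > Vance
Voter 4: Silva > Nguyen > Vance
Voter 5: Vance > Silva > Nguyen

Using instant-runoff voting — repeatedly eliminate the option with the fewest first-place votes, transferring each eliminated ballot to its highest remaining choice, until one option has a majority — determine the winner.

Silva

Round 1: Vance 2, Silva 2, Nguyen 1. Nguyen has the fewest and is eliminated.
Round 2: Silva 3, Vance 2. Silva has a majority.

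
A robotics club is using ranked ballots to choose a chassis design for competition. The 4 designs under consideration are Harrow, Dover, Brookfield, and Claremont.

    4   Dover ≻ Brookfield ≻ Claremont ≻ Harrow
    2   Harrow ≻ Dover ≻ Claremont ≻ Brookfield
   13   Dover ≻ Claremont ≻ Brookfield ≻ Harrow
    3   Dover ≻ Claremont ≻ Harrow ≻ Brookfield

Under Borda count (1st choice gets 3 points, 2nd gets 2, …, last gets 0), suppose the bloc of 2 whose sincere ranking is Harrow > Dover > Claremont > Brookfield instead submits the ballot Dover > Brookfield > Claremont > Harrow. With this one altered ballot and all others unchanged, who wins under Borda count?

Borda totals with the altered ballot: Harrow 3, Dover 66, Brookfield 25, Claremont 38.
The winner is unchanged: still Dover.

Dover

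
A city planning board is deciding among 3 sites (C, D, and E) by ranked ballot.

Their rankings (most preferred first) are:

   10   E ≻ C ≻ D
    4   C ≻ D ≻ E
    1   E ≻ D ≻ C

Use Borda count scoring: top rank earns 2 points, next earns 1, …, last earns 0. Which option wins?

Borda scores:
  C: 10·1 + 4·2 + 0 = 18
  D: 10·0 + 4·1 + 1 = 5
  E: 10·2 + 4·0 + 2 = 22
E has the highest total.

E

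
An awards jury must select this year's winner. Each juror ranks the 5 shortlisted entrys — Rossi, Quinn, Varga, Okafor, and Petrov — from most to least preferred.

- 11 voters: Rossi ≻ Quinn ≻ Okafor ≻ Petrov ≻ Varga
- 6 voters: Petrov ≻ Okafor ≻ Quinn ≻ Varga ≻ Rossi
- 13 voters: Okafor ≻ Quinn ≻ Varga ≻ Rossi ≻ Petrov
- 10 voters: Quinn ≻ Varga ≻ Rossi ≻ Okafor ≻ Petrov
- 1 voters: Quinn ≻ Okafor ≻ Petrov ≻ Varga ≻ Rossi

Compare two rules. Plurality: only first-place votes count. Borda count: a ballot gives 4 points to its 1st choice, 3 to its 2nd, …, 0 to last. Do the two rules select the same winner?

Plurality first-place counts: Rossi 11, Quinn 11, Varga 0, Okafor 13, Petrov 6 → Okafor.
Borda totals: Rossi 77, Quinn 128, Varga 63, Okafor 105, Petrov 37 → Quinn.
The two rules disagree: plurality picks Okafor, Borda picks Quinn.

No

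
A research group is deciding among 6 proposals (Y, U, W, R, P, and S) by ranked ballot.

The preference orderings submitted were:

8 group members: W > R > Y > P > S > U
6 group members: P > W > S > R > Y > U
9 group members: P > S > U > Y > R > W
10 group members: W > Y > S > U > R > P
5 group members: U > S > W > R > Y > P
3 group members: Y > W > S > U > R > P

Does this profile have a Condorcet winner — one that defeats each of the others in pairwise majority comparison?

Yes

Head-to-head results (41 voters total):
Y vs U: Y wins 27–14.
Y vs W: W wins 29–12.
Y vs R: Y wins 22–19.
Y vs P: Y wins 26–15.
Y vs S: Y wins 21–20.
U vs W: W wins 27–14.
U vs R: U wins 27–14.
U vs P: P wins 23–18.
U vs S: S wins 36–5.
W vs R: W wins 32–9.
W vs P: W wins 26–15.
W vs S: W wins 27–14.
R vs P: R wins 26–15.
R vs S: S wins 33–8.
P vs S: P wins 23–18.
W beats each rival — Y (29–12), U (27–14), R (32–9), P (26–15), S (27–14) — so W is the Condorcet winner.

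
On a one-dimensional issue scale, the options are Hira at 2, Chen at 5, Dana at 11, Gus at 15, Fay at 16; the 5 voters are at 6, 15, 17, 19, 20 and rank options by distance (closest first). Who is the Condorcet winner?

Fay

With single-peaked preferences on a line, the Condorcet winner is the candidate closest to the median voter.
The median voter (position 17) is closest to Fay at 16.
Check: Fay vs Hira — voters closer to Fay: 4 of 5.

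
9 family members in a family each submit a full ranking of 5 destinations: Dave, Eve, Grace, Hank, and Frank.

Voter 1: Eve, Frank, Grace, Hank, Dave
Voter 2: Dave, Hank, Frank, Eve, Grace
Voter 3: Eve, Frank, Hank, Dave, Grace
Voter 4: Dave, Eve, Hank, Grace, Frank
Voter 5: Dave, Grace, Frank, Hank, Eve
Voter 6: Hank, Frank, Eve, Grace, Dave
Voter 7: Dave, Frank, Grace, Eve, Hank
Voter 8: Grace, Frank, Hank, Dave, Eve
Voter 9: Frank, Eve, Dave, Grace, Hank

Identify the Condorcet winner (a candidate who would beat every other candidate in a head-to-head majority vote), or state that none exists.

Frank

Head-to-head results (9 voters total):
Dave vs Eve: Dave wins 5–4.
Dave vs Grace: Dave wins 6–3.
Dave vs Hank: Dave wins 5–4.
Dave vs Frank: Frank wins 5–4.
Eve vs Grace: Eve wins 6–3.
Eve vs Hank: Eve wins 5–4.
Eve vs Frank: Frank wins 6–3.
Grace vs Hank: Grace wins 5–4.
Grace vs Frank: Frank wins 6–3.
Hank vs Frank: Frank wins 6–3.
Frank beats each rival — Dave (5–4), Eve (6–3), Grace (6–3), Hank (6–3) — so Frank is the Condorcet winner.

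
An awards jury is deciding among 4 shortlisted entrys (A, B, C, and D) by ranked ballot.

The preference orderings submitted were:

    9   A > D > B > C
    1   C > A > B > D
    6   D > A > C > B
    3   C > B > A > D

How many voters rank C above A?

4

Ballots ranking C above A: 1+3 = 4.
Ballots ranking A above C: 9+6 = 15.
So 4 of 19 voters prefer C to A.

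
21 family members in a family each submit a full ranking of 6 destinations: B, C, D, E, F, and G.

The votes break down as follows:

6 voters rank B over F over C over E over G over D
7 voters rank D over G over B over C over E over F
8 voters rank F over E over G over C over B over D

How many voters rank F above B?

8

Ballots ranking F above B: 8.
Ballots ranking B above F: 6+7 = 13.
So 8 of 21 voters prefer F to B.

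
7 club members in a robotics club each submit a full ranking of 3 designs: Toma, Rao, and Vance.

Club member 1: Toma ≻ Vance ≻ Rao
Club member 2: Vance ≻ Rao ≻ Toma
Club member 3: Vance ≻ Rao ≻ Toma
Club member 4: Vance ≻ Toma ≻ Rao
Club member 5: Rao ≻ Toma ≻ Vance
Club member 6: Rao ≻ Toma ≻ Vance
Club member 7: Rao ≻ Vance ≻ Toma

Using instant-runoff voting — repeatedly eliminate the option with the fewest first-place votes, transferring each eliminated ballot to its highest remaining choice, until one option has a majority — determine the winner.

Vance

Round 1: Rao 3, Vance 3, Toma 1. Toma has the fewest and is eliminated.
Round 2: Vance 4, Rao 3. Vance has a majority.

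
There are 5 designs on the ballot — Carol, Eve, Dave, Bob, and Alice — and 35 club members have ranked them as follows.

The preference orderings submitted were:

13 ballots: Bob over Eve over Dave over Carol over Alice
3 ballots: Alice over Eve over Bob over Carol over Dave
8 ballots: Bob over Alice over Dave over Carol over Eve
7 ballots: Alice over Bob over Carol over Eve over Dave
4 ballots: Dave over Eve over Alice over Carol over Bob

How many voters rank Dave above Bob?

Ballots ranking Dave above Bob: 4.
Ballots ranking Bob above Dave: 13+3+8+7 = 31.
So 4 of 35 voters prefer Dave to Bob.

4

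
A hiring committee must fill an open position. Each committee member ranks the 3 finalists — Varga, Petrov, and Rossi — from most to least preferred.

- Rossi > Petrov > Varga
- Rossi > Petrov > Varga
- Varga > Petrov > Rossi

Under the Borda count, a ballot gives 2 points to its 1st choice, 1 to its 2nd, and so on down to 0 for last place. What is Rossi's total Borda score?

Borda scores:
  Varga: 0 + 0 + 2 = 2
  Petrov: 1 + 1 + 1 = 3
  Rossi: 2 + 2 + 0 = 4

4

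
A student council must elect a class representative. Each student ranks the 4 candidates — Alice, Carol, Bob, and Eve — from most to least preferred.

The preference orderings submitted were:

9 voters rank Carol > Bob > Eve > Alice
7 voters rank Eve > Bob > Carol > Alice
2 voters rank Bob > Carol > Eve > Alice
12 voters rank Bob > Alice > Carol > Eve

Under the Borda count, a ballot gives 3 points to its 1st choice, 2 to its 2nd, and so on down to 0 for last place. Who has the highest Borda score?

Borda scores:
  Alice: 9·0 + 7·0 + 2·0 + 12·2 = 24
  Carol: 9·3 + 7·1 + 2·2 + 12·1 = 50
  Bob: 9·2 + 7·2 + 2·3 + 12·3 = 74
  Eve: 9·1 + 7·3 + 2·1 + 12·0 = 32
Bob has the highest total.

Bob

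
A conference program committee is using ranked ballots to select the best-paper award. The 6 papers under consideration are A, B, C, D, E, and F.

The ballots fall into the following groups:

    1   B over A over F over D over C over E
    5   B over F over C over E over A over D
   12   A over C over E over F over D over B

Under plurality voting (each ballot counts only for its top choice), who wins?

A

First-place vote totals:
  A: 12
  B: 6
  C: 0
  D: 0
  E: 0
  F: 0
A has the most first-place votes.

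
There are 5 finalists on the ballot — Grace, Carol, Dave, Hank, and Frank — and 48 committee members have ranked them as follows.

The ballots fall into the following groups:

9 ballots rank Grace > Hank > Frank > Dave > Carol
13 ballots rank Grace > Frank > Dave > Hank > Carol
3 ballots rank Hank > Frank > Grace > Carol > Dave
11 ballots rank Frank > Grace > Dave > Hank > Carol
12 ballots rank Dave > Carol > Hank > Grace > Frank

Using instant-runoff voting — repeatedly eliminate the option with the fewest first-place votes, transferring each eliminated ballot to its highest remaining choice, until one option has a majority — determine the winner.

Round 1: Grace 22, Dave 12, Frank 11, Hank 3, Carol 0. Carol has the fewest and is eliminated.
Round 2: Grace 22, Dave 12, Frank 11, Hank 3. Hank has the fewest and is eliminated.
Round 3: Grace 22, Frank 14, Dave 12. Dave has the fewest and is eliminated.
Round 4: Grace 34, Frank 14. Grace has a majority.

Grace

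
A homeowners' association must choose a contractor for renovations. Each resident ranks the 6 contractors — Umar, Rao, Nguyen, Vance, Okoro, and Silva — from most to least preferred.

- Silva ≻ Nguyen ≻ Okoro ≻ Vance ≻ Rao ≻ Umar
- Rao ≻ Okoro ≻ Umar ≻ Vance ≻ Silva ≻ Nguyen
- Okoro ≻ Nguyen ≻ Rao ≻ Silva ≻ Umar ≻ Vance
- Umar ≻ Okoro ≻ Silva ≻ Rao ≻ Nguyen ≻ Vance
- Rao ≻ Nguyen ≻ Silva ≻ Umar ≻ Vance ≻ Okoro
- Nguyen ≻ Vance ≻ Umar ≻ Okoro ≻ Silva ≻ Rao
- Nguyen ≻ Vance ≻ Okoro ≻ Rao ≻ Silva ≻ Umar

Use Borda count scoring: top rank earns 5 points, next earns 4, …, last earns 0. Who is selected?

Nguyen

Borda scores:
  Umar: 0 + 3 + 1 + 5 + 2 + 3 + 0 = 14
  Rao: 1 + 5 + 3 + 2 + 5 + 0 + 2 = 18
  Nguyen: 4 + 0 + 4 + 1 + 4 + 5 + 5 = 23
  Vance: 2 + 2 + 0 + 0 + 1 + 4 + 4 = 13
  Okoro: 3 + 4 + 5 + 4 + 0 + 2 + 3 = 21
  Silva: 5 + 1 + 2 + 3 + 3 + 1 + 1 = 16
Nguyen has the highest total.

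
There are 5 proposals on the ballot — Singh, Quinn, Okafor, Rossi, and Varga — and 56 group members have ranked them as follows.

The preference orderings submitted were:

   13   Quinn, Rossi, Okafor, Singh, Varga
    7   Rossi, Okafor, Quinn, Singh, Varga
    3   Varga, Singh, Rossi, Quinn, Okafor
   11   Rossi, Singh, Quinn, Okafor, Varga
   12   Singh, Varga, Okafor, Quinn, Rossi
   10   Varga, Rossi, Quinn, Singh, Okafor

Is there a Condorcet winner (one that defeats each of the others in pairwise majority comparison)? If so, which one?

Rossi

Head-to-head results (56 voters total):
Singh vs Quinn: Quinn wins 30–26.
Singh vs Okafor: Singh wins 36–20.
Singh vs Rossi: Rossi wins 41–15.
Singh vs Varga: Singh wins 43–13.
Quinn vs Okafor: Quinn wins 37–19.
Quinn vs Rossi: Rossi wins 31–25.
Quinn vs Varga: Quinn wins 31–25.
Okafor vs Rossi: Rossi wins 44–12.
Okafor vs Varga: Okafor wins 31–25.
Rossi vs Varga: Rossi wins 31–25.
Rossi beats each rival — Singh (41–15), Quinn (31–25), Okafor (44–12), Varga (31–25) — so Rossi is the Condorcet winner.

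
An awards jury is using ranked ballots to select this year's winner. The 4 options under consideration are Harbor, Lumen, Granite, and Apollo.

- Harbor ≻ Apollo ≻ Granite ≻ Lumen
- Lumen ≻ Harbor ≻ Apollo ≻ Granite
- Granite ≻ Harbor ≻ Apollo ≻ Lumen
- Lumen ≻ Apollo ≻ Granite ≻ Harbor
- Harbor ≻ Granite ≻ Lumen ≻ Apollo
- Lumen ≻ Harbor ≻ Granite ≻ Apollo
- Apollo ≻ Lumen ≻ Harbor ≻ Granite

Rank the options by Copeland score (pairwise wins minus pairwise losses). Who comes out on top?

Pairwise results:
  Harbor vs Lumen: Lumen wins 4–3.
  Harbor vs Granite: Harbor wins 5–2.
  Harbor vs Apollo: Harbor wins 5–2.
  Lumen vs Granite: Lumen wins 4–3.
  Lumen vs Apollo: Lumen wins 4–3.
  Granite vs Apollo: Apollo wins 4–3.
Copeland scores (wins − losses):
  Harbor: 2 − 1 = 1
  Lumen: 3 − 0 = 3
  Granite: 0 − 3 = -3
  Apollo: 1 − 2 = -1
Lumen has the best Copeland score.

Lumen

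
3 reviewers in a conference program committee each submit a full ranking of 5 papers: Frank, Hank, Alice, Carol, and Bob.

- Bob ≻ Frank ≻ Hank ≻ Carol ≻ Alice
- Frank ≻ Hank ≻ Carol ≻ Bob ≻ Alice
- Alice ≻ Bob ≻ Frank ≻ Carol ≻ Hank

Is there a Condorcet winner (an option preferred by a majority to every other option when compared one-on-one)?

Yes

Head-to-head results (3 voters total):
Frank vs Hank: Frank wins 3–0.
Frank vs Alice: Frank wins 2–1.
Frank vs Carol: Frank wins 3–0.
Frank vs Bob: Bob wins 2–1.
Hank vs Alice: Hank wins 2–1.
Hank vs Carol: Hank wins 2–1.
Hank vs Bob: Bob wins 2–1.
Alice vs Carol: Carol wins 2–1.
Alice vs Bob: Bob wins 2–1.
Carol vs Bob: Bob wins 2–1.
Bob beats each rival — Frank (2–1), Hank (2–1), Alice (2–1), Carol (2–1) — so Bob is the Condorcet winner.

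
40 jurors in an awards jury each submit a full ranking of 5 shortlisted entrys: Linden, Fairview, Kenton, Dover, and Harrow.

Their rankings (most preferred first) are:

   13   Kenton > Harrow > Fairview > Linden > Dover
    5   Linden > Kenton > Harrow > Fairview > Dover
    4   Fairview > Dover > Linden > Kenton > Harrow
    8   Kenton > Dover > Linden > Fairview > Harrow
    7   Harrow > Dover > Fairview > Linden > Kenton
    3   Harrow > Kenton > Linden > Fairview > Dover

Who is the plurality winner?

First-place vote totals:
  Linden: 5
  Fairview: 4
  Kenton: 21
  Dover: 0
  Harrow: 10
Kenton has the most first-place votes.

Kenton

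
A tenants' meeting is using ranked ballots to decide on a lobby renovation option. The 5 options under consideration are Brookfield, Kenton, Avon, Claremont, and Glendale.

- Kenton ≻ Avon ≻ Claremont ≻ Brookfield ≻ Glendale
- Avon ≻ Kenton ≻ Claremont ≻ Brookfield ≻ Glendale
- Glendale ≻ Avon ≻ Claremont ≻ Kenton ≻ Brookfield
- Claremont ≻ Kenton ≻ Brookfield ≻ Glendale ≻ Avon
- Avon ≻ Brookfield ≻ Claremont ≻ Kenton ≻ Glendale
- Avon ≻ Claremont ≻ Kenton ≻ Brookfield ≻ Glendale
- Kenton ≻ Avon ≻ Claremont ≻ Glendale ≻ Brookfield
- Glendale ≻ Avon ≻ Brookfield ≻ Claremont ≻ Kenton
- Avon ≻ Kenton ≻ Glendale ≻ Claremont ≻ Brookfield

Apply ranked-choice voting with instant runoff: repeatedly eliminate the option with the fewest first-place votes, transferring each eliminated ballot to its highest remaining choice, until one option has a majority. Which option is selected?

Avon

Round 1: Avon 4, Kenton 2, Glendale 2, Claremont 1, Brookfield 0. Brookfield has the fewest and is eliminated.
Round 2: Avon 4, Kenton 2, Glendale 2, Claremont 1. Claremont has the fewest and is eliminated.
Round 3: Avon 4, Kenton 3, Glendale 2. Glendale has the fewest and is eliminated.
Round 4: Avon 6, Kenton 3. Avon has a majority.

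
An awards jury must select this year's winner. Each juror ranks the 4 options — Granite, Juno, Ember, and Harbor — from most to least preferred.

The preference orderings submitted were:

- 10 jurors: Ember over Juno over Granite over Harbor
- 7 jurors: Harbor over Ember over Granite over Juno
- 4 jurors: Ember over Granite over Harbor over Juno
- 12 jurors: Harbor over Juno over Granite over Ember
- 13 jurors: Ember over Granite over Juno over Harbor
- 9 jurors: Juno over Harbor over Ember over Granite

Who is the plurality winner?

First-place vote totals:
  Granite: 0
  Juno: 9
  Ember: 27
  Harbor: 19
Ember has the most first-place votes.

Ember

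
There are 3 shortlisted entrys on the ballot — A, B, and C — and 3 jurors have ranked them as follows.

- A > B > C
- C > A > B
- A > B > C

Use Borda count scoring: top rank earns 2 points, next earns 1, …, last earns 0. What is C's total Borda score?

2

Borda scores:
  A: 2 + 1 + 2 = 5
  B: 1 + 0 + 1 = 2
  C: 0 + 2 + 0 = 2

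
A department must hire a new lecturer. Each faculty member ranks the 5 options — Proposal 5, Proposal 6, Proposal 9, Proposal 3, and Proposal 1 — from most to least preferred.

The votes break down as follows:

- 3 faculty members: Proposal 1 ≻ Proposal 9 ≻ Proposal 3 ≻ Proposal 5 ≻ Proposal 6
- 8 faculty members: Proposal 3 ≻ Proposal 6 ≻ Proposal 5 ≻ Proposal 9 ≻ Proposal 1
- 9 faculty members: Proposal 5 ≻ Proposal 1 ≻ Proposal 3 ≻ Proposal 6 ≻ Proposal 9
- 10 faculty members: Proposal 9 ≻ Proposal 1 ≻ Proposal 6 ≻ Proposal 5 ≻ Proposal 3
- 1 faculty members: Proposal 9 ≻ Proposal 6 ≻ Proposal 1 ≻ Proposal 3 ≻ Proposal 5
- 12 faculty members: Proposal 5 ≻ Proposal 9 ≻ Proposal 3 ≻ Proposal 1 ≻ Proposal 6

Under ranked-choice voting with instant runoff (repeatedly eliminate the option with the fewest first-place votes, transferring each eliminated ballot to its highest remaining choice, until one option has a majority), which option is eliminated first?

Proposal 6

Round 1: Proposal 5 21, Proposal 9 11, Proposal 3 8, Proposal 1 3, Proposal 6 0. Proposal 6 has the fewest and is eliminated.
Round 2: Proposal 5 21, Proposal 9 11, Proposal 3 8, Proposal 1 3. Proposal 1 has the fewest and is eliminated.
Round 3: Proposal 5 21, Proposal 9 14, Proposal 3 8. Proposal 3 has the fewest and is eliminated.
Round 4: Proposal 5 29, Proposal 9 14. Proposal 5 has a majority.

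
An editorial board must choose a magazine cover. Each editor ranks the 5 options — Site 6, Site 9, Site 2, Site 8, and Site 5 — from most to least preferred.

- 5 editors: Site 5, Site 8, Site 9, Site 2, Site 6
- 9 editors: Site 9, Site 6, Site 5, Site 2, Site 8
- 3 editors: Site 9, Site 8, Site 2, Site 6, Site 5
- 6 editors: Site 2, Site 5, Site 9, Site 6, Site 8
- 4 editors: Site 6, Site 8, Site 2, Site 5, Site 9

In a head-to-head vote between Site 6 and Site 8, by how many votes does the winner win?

11

Ballots ranking Site 6 above Site 8: 9+6+4 = 19.
Ballots ranking Site 8 above Site 6: 5+3 = 8.
Site 6 wins 19–8, a margin of 11.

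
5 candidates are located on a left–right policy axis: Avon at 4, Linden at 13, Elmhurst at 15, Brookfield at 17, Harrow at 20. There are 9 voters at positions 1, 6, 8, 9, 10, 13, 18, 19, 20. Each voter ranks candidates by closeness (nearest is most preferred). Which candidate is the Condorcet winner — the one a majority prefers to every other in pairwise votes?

Linden

With single-peaked preferences on a line, the Condorcet winner is the candidate closest to the median voter.
The median voter (position 10) is closest to Linden at 13.
Check: Linden vs Elmhurst — voters closer to Linden: 6 of 9.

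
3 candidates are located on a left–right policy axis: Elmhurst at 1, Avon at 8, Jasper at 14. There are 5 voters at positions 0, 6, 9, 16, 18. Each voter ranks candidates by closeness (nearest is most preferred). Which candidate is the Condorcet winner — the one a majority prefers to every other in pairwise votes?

With single-peaked preferences on a line, the Condorcet winner is the candidate closest to the median voter.
The median voter (position 9) is closest to Avon at 8.
Check: Avon vs Elmhurst — voters closer to Avon: 4 of 5.

Avon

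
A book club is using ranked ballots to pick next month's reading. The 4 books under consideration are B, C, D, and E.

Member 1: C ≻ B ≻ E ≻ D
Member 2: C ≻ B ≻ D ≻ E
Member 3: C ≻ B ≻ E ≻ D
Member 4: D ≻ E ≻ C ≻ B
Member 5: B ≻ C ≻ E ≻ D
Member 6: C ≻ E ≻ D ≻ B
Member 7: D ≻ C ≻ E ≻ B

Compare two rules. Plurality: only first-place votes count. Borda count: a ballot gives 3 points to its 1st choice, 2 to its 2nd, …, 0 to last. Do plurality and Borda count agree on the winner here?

Yes

Plurality first-place counts: B 1, C 4, D 2, E 0 → C.
Borda totals: B 9, C 17, D 8, E 8 → C.
The two rules agree on C.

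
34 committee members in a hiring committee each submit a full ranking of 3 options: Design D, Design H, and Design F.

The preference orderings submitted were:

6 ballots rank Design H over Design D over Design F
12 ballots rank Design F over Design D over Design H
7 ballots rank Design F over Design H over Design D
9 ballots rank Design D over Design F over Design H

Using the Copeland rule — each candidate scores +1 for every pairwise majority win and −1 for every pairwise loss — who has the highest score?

Design F

Pairwise results:
  Design D vs Design H: Design D wins 21–13.
  Design D vs Design F: Design F wins 19–15.
  Design H vs Design F: Design F wins 28–6.
Copeland scores (wins − losses):
  Design D: 1 − 1 = 0
  Design H: 0 − 2 = -2
  Design F: 2 − 0 = 2
Design F has the best Copeland score.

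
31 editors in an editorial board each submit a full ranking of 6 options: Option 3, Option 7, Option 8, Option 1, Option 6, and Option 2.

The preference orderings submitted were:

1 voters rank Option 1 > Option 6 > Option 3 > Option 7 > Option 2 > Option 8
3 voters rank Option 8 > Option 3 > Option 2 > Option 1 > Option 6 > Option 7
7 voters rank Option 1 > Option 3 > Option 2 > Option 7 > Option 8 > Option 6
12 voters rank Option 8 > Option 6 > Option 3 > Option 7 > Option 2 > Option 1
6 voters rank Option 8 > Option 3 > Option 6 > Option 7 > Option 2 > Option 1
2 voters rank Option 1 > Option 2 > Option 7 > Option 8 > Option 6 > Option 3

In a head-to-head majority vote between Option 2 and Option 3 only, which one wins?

Option 3

Ballots ranking Option 2 above Option 3: 2.
Ballots ranking Option 3 above Option 2: 1+3+7+12+6 = 29.
Option 3 wins the head-to-head, 29–2.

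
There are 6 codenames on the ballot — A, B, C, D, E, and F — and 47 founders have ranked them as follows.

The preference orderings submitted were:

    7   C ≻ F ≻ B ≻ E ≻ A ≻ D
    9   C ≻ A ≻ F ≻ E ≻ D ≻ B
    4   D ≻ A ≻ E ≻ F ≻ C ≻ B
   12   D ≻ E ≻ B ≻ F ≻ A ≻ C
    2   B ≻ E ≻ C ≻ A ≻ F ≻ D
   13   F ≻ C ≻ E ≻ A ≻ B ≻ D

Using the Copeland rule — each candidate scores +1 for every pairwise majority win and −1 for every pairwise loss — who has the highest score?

Pairwise results:
  A vs B: A wins 26–21.
  A vs C: C wins 31–16.
  A vs D: A wins 31–16.
  A vs E: E wins 34–13.
  A vs F: F wins 32–15.
  B vs C: C wins 33–14.
  B vs D: D wins 25–22.
  B vs E: E wins 38–9.
  B vs F: F wins 33–14.
  C vs D: C wins 31–16.
  C vs E: C wins 29–18.
  C vs F: F wins 29–18.
  D vs E: E wins 31–16.
  D vs F: F wins 31–16.
  E vs F: F wins 29–18.
Copeland scores (wins − losses):
  A: 2 − 3 = -1
  B: 0 − 5 = -5
  C: 4 − 1 = 3
  D: 1 − 4 = -3
  E: 3 − 2 = 1
  F: 5 − 0 = 5
F has the best Copeland score.

F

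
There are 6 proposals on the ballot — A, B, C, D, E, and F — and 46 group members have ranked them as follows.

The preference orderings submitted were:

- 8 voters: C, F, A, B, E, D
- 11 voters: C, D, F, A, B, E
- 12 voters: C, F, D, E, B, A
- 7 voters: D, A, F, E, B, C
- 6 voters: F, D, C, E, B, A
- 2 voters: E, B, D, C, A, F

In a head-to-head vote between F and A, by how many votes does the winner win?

28

Ballots ranking F above A: 8+11+12+6 = 37.
Ballots ranking A above F: 7+2 = 9.
F wins 37–9, a margin of 28.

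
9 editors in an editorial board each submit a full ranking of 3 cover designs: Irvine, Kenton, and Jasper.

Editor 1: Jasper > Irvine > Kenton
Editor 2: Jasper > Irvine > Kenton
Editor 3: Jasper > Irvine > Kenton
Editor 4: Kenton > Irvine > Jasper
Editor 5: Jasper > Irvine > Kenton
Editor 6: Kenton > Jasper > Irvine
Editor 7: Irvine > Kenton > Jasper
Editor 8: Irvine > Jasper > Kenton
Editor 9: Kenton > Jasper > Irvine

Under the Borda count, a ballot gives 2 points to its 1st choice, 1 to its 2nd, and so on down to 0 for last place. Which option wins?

Borda scores:
  Irvine: 1 + 1 + 1 + 1 + 1 + 0 + 2 + 2 + 0 = 9
  Kenton: 0 + 0 + 0 + 2 + 0 + 2 + 1 + 0 + 2 = 7
  Jasper: 2 + 2 + 2 + 0 + 2 + 1 + 0 + 1 + 1 = 11
Jasper has the highest total.

Jasper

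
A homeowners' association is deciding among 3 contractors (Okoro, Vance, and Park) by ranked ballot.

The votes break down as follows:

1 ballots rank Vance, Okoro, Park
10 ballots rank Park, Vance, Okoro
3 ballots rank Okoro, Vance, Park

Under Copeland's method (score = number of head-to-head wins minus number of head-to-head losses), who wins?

Park

Pairwise results:
  Okoro vs Vance: Vance wins 11–3.
  Okoro vs Park: Park wins 10–4.
  Vance vs Park: Park wins 10–4.
Copeland scores (wins − losses):
  Okoro: 0 − 2 = -2
  Vance: 1 − 1 = 0
  Park: 2 − 0 = 2
Park has the best Copeland score.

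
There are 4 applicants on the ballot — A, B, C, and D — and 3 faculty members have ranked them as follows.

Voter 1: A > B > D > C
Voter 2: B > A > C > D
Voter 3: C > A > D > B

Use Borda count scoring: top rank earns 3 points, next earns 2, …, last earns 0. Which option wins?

Borda scores:
  A: 3 + 2 + 2 = 7
  B: 2 + 3 + 0 = 5
  C: 0 + 1 + 3 = 4
  D: 1 + 0 + 1 = 2
A has the highest total.

A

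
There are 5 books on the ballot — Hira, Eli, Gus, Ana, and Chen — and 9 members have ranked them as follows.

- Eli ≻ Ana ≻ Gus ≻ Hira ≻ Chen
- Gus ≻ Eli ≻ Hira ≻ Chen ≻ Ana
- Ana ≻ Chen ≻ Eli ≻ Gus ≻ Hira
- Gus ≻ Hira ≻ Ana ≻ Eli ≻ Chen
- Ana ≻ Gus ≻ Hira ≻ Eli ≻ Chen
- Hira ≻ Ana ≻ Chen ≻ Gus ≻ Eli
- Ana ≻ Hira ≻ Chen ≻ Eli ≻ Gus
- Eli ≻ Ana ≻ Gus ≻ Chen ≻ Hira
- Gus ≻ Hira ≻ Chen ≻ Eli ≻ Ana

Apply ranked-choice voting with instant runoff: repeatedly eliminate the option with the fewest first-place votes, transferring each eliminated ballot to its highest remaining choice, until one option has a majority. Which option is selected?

Round 1: Gus 3, Ana 3, Eli 2, Hira 1, Chen 0. Chen has the fewest and is eliminated.
Round 2: Gus 3, Ana 3, Eli 2, Hira 1. Hira has the fewest and is eliminated.
Round 3: Ana 4, Gus 3, Eli 2. Eli has the fewest and is eliminated.
Round 4: Ana 6, Gus 3. Ana has a majority.

Ana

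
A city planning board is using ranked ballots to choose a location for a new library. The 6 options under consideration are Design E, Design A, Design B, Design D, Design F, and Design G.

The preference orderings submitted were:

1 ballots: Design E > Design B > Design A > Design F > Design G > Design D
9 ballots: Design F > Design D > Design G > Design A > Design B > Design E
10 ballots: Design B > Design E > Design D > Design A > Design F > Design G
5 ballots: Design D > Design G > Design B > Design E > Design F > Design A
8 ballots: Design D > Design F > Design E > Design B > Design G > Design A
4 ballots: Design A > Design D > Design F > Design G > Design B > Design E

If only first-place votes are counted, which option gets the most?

First-place vote totals:
  Design E: 1
  Design A: 4
  Design B: 10
  Design D: 13
  Design F: 9
  Design G: 0
Design D has the most first-place votes.

Design D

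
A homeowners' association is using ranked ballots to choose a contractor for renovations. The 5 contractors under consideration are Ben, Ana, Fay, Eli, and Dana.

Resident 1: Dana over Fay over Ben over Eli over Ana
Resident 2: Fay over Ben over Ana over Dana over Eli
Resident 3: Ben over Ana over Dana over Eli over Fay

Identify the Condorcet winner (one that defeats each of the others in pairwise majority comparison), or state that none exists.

Head-to-head results (3 voters total):
Ben vs Ana: Ben wins 3–0.
Ben vs Fay: Fay wins 2–1.
Ben vs Eli: Ben wins 3–0.
Ben vs Dana: Ben wins 2–1.
Ana vs Fay: Fay wins 2–1.
Ana vs Eli: Ana wins 2–1.
Ana vs Dana: Ana wins 2–1.
Fay vs Eli: Fay wins 2–1.
Fay vs Dana: Dana wins 2–1.
Eli vs Dana: Dana wins 3–0.
No candidate beats all others: Ben beats Dana beats Fay beats Ben, a majority cycle.

None — there is no Condorcet winner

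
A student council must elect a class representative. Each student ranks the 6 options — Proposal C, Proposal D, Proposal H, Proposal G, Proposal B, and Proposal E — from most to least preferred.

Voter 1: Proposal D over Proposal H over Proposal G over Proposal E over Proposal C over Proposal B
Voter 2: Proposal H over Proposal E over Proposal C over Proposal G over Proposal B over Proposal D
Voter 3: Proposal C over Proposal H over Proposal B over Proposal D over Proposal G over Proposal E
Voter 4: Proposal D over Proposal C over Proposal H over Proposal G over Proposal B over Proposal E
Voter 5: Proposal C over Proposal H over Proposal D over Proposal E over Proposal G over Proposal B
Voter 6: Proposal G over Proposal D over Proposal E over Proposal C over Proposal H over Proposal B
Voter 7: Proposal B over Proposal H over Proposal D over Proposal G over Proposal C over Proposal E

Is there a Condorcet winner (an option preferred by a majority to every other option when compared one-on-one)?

No

Head-to-head results (7 voters total):
Proposal C vs Proposal D: Proposal D wins 4–3.
Proposal C vs Proposal H: Proposal C wins 4–3.
Proposal C vs Proposal G: Proposal C wins 4–3.
Proposal C vs Proposal B: Proposal C wins 6–1.
Proposal C vs Proposal E: Proposal C wins 4–3.
Proposal D vs Proposal H: Proposal H wins 4–3.
Proposal D vs Proposal G: Proposal D wins 5–2.
Proposal D vs Proposal B: Proposal D wins 4–3.
Proposal D vs Proposal E: Proposal D wins 6–1.
Proposal H vs Proposal G: Proposal H wins 6–1.
Proposal H vs Proposal B: Proposal H wins 6–1.
Proposal H vs Proposal E: Proposal H wins 6–1.
Proposal G vs Proposal B: Proposal G wins 5–2.
Proposal G vs Proposal E: Proposal G wins 5–2.
Proposal B vs Proposal E: Proposal E wins 4–3.
No candidate beats all others: Proposal C beats Proposal H beats Proposal D beats Proposal C, a majority cycle.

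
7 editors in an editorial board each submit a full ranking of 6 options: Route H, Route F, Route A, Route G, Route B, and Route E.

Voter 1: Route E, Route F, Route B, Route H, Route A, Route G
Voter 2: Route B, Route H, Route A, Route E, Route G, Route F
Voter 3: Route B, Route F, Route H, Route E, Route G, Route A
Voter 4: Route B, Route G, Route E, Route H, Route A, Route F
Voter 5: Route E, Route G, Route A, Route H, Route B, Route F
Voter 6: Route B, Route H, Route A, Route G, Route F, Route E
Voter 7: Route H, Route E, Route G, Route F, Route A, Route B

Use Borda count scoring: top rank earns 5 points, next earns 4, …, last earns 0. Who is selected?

Route B

Borda scores:
  Route H: 2 + 4 + 3 + 2 + 2 + 4 + 5 = 22
  Route F: 4 + 0 + 4 + 0 + 0 + 1 + 2 = 11
  Route A: 1 + 3 + 0 + 1 + 3 + 3 + 1 = 12
  Route G: 0 + 1 + 1 + 4 + 4 + 2 + 3 = 15
  Route B: 3 + 5 + 5 + 5 + 1 + 5 + 0 = 24
  Route E: 5 + 2 + 2 + 3 + 5 + 0 + 4 = 21
Route B has the highest total.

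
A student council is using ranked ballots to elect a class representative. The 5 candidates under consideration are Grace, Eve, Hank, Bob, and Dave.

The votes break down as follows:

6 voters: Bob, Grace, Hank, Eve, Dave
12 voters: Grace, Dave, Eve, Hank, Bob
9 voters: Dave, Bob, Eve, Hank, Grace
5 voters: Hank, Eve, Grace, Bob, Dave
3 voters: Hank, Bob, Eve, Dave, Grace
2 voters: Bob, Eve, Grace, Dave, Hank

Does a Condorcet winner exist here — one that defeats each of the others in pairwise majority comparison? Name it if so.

None — there is no Condorcet winner

Head-to-head results (37 voters total):
Grace vs Eve: Eve wins 19–18.
Grace vs Hank: Grace wins 20–17.
Grace vs Bob: Bob wins 20–17.
Grace vs Dave: Grace wins 25–12.
Eve vs Hank: Eve wins 23–14.
Eve vs Bob: Bob wins 20–17.
Eve vs Dave: Dave wins 21–16.
Hank vs Bob: Hank wins 20–17.
Hank vs Dave: Dave wins 23–14.
Bob vs Dave: Dave wins 21–16.
No candidate beats all others: Grace beats Dave beats Eve beats Grace, a majority cycle.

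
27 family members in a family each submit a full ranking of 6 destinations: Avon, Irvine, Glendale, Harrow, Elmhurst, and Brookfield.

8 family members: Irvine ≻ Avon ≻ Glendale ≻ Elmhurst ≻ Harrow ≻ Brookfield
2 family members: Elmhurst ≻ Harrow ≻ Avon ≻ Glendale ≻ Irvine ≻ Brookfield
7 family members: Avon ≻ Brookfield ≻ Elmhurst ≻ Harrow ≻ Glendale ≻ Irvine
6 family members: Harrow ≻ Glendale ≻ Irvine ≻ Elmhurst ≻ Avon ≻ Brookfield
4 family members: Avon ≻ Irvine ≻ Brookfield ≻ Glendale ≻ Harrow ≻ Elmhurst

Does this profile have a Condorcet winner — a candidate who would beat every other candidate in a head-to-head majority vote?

Head-to-head results (27 voters total):
Avon vs Irvine: Irvine wins 14–13.
Avon vs Glendale: Avon wins 21–6.
Avon vs Harrow: Avon wins 19–8.
Avon vs Elmhurst: Avon wins 19–8.
Avon vs Brookfield: Avon wins 27–0.
Irvine vs Glendale: Glendale wins 15–12.
Irvine vs Harrow: Harrow wins 15–12.
Irvine vs Elmhurst: Irvine wins 18–9.
Irvine vs Brookfield: Irvine wins 20–7.
Glendale vs Harrow: Harrow wins 15–12.
Glendale vs Elmhurst: Glendale wins 18–9.
Glendale vs Brookfield: Glendale wins 16–11.
Harrow vs Elmhurst: Elmhurst wins 17–10.
Harrow vs Brookfield: Harrow wins 16–11.
Elmhurst vs Brookfield: Elmhurst wins 16–11.
No candidate beats all others: Avon beats Glendale beats Irvine beats Avon, a majority cycle.

No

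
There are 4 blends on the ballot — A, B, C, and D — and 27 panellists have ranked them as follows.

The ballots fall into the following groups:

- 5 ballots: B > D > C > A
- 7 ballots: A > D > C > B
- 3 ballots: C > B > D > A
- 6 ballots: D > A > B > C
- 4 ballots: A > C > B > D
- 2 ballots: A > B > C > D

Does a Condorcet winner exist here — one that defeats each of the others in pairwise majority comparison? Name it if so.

Head-to-head results (27 voters total):
A vs B: A wins 19–8.
A vs C: A wins 19–8.
A vs D: D wins 14–13.
B vs C: C wins 14–13.
B vs D: B wins 14–13.
C vs D: D wins 18–9.
No candidate beats all others: A beats B beats D beats A, a majority cycle.

There is no Condorcet winner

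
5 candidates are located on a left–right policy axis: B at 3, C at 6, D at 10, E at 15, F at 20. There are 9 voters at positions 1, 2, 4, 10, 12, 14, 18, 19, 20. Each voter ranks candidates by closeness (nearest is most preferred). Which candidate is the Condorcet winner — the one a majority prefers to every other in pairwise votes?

With single-peaked preferences on a line, the Condorcet winner is the candidate closest to the median voter.
The median voter (position 12) is closest to D at 10.
Check: D vs F — voters closer to D: 6 of 9.

D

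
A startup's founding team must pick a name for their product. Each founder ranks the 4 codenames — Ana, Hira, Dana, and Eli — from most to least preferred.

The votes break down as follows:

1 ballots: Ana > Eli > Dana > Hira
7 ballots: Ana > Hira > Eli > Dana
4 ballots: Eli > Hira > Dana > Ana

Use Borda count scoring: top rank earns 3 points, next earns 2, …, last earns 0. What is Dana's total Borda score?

5

Borda scores:
  Ana: 3 + 7·3 + 4·0 = 24
  Hira: 0 + 7·2 + 4·2 = 22
  Dana: 1 + 7·0 + 4·1 = 5
  Eli: 2 + 7·1 + 4·3 = 21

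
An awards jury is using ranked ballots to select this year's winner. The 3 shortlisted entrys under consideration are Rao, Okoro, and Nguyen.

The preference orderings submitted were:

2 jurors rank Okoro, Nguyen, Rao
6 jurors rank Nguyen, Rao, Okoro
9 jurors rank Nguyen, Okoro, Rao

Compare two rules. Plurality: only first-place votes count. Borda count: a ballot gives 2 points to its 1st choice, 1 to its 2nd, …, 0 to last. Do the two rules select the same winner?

Yes

Plurality first-place counts: Rao 0, Okoro 2, Nguyen 15 → Nguyen.
Borda totals: Rao 6, Okoro 13, Nguyen 32 → Nguyen.
The two rules agree on Nguyen.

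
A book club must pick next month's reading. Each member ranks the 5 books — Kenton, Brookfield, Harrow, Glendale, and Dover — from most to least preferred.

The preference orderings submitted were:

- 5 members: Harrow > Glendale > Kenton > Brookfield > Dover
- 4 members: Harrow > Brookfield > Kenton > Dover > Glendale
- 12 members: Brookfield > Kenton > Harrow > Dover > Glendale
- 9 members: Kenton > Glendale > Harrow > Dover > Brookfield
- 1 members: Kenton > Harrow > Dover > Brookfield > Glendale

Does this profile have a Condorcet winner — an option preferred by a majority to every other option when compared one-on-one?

Head-to-head results (31 voters total):
Kenton vs Brookfield: Brookfield wins 16–15.
Kenton vs Harrow: Kenton wins 22–9.
Kenton vs Glendale: Kenton wins 26–5.
Kenton vs Dover: Kenton wins 31–0.
Brookfield vs Harrow: Harrow wins 19–12.
Brookfield vs Glendale: Brookfield wins 17–14.
Brookfield vs Dover: Brookfield wins 21–10.
Harrow vs Glendale: Harrow wins 22–9.
Harrow vs Dover: Harrow wins 31–0.
Glendale vs Dover: Dover wins 17–14.
No candidate beats all others: Kenton beats Harrow beats Brookfield beats Kenton, a majority cycle.

No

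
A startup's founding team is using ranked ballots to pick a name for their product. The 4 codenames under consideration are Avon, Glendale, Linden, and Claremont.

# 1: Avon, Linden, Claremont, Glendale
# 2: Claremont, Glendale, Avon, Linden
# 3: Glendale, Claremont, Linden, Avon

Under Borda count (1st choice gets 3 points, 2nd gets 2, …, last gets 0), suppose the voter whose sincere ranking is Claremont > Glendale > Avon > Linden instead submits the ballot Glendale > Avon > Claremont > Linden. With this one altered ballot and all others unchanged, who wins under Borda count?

Glendale

Borda totals with the altered ballot: Avon 5, Glendale 6, Linden 3, Claremont 4.
The switch changes the winner from Claremont to Glendale.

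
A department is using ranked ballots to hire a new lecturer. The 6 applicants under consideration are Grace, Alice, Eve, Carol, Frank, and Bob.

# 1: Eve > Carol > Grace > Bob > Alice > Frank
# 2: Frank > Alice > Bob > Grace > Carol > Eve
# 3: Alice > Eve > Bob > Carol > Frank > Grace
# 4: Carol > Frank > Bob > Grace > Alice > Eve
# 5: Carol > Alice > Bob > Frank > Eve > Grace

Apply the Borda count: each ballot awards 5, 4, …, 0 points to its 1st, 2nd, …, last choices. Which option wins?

Carol

Borda scores:
  Grace: 3 + 2 + 0 + 2 + 0 = 7
  Alice: 1 + 4 + 5 + 1 + 4 = 15
  Eve: 5 + 0 + 4 + 0 + 1 = 10
  Carol: 4 + 1 + 2 + 5 + 5 = 17
  Frank: 0 + 5 + 1 + 4 + 2 = 12
  Bob: 2 + 3 + 3 + 3 + 3 = 14
Carol has the highest total.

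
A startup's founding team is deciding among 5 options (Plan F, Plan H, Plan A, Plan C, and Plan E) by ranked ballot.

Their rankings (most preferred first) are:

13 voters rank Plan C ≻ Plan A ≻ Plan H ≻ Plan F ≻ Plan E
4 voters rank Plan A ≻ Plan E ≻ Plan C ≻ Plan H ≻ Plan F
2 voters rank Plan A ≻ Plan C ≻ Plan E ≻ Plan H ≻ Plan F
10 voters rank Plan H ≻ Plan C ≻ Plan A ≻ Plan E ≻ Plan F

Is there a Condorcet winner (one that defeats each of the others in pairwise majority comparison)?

Head-to-head results (29 voters total):
Plan F vs Plan H: Plan H wins 29–0.
Plan F vs Plan A: Plan A wins 29–0.
Plan F vs Plan C: Plan C wins 29–0.
Plan F vs Plan E: Plan E wins 16–13.
Plan H vs Plan A: Plan A wins 19–10.
Plan H vs Plan C: Plan C wins 19–10.
Plan H vs Plan E: Plan H wins 23–6.
Plan A vs Plan C: Plan C wins 23–6.
Plan A vs Plan E: Plan A wins 29–0.
Plan C vs Plan E: Plan C wins 25–4.
Plan C beats each rival — Plan F (29–0), Plan H (19–10), Plan A (23–6), Plan E (25–4) — so Plan C is the Condorcet winner.

Yes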